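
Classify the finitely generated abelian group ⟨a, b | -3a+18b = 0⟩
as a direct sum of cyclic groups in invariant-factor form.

rank_ℚ(R)=1; free=2−1=1
SNF(R) diag = [3] → torsion [3]

Answer: M ≅ ℤ^1 ⊕ ℤ/3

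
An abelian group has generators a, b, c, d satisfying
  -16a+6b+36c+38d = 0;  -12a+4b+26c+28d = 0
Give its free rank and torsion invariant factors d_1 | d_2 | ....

Answer: M ≅ ℤ^2 ⊕ ℤ/2 ⊕ ℤ/2

Derivation:
rank_ℚ(R)=2; free=4−2=2
SNF(R) diag = [2, 2] → torsion [2, 2]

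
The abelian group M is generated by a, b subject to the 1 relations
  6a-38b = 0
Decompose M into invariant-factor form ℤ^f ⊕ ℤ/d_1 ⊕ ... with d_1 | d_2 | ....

rank_ℚ(R)=1; free=2−1=1
SNF(R) diag = [2] → torsion [2]

Answer: M ≅ ℤ^1 ⊕ ℤ/2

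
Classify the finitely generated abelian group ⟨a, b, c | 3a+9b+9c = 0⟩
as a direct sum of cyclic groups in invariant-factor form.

rank_ℚ(R)=1; free=3−1=2
SNF(R) diag = [3] → torsion [3]

Answer: M ≅ ℤ^2 ⊕ ℤ/3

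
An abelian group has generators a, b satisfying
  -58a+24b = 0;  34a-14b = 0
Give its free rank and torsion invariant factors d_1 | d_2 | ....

Answer: M ≅ ℤ/2 ⊕ ℤ/2

Derivation:
rank_ℚ(R)=2; free=2−2=0
SNF(R) diag = [2, 2] → torsion [2, 2]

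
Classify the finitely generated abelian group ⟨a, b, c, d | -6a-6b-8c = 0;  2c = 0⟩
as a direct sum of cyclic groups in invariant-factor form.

rank_ℚ(R)=2; free=4−2=2
SNF(R) diag = [2, 6] → torsion [2, 6]

Answer: M ≅ ℤ^2 ⊕ ℤ/2 ⊕ ℤ/6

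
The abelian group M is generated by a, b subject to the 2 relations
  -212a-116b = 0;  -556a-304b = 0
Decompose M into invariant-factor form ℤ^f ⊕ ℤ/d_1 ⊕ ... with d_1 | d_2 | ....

Answer: M ≅ ℤ/4 ⊕ ℤ/12

Derivation:
rank_ℚ(R)=2; free=2−2=0
SNF(R) diag = [4, 12] → torsion [4, 12]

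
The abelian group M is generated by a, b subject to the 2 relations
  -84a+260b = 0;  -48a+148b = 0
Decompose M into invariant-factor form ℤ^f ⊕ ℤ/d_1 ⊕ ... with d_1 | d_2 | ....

rank_ℚ(R)=2; free=2−2=0
SNF(R) diag = [4, 12] → torsion [4, 12]

Answer: M ≅ ℤ/4 ⊕ ℤ/12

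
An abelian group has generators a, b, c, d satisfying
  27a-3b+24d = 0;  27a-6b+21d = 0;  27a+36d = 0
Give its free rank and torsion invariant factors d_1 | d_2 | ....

Answer: M ≅ ℤ^1 ⊕ ℤ/3 ⊕ ℤ/9 ⊕ ℤ/27

Derivation:
rank_ℚ(R)=3; free=4−3=1
SNF(R) diag = [3, 9, 27] → torsion [3, 9, 27]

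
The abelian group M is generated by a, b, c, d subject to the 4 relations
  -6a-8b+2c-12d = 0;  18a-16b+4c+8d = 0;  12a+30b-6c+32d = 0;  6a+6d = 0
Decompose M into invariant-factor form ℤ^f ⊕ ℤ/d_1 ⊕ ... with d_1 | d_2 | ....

rank_ℚ(R)=4; free=4−4=0
SNF(R) diag = [2, 2, 6, 6] → torsion [2, 2, 6, 6]

Answer: M ≅ ℤ/2 ⊕ ℤ/2 ⊕ ℤ/6 ⊕ ℤ/6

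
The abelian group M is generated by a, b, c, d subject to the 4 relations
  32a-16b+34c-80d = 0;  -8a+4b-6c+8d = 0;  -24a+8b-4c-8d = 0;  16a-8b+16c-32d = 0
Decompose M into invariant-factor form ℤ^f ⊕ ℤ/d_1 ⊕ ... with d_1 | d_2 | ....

Answer: M ≅ ℤ/2 ⊕ ℤ/4 ⊕ ℤ/8 ⊕ ℤ/16

Derivation:
rank_ℚ(R)=4; free=4−4=0
SNF(R) diag = [2, 4, 8, 16] → torsion [2, 4, 8, 16]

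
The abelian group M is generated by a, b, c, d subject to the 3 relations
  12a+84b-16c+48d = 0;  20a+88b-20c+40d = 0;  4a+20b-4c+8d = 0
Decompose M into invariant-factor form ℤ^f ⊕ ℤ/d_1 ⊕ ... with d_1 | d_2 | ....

Answer: M ≅ ℤ^1 ⊕ ℤ/4 ⊕ ℤ/4 ⊕ ℤ/12

Derivation:
rank_ℚ(R)=3; free=4−3=1
SNF(R) diag = [4, 4, 12] → torsion [4, 4, 12]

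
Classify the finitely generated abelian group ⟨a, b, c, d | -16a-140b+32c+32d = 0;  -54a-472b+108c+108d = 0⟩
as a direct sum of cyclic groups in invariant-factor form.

Answer: M ≅ ℤ^2 ⊕ ℤ/2 ⊕ ℤ/4

Derivation:
rank_ℚ(R)=2; free=4−2=2
SNF(R) diag = [2, 4] → torsion [2, 4]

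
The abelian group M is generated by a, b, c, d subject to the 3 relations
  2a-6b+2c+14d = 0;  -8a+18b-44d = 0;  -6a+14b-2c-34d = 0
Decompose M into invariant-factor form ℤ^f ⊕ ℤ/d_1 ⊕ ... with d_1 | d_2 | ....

Answer: M ≅ ℤ^1 ⊕ ℤ/2 ⊕ ℤ/2 ⊕ ℤ/4

Derivation:
rank_ℚ(R)=3; free=4−3=1
SNF(R) diag = [2, 2, 4] → torsion [2, 2, 4]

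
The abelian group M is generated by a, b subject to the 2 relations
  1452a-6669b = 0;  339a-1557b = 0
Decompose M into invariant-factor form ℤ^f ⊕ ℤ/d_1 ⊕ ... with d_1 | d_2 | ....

rank_ℚ(R)=2; free=2−2=0
SNF(R) diag = [3, 9] → torsion [3, 9]

Answer: M ≅ ℤ/3 ⊕ ℤ/9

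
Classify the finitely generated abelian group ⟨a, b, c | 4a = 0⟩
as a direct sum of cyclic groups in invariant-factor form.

Answer: M ≅ ℤ^2 ⊕ ℤ/4

Derivation:
rank_ℚ(R)=1; free=3−1=2
SNF(R) diag = [4] → torsion [4]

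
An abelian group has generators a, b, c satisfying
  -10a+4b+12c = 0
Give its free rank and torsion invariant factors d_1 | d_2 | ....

rank_ℚ(R)=1; free=3−1=2
SNF(R) diag = [2] → torsion [2]

Answer: M ≅ ℤ^2 ⊕ ℤ/2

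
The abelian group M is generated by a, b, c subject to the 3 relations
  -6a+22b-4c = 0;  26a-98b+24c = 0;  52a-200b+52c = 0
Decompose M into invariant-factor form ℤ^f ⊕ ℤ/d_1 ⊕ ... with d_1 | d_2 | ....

rank_ℚ(R)=3; free=3−3=0
SNF(R) diag = [2, 4, 12] → torsion [2, 4, 12]

Answer: M ≅ ℤ/2 ⊕ ℤ/4 ⊕ ℤ/12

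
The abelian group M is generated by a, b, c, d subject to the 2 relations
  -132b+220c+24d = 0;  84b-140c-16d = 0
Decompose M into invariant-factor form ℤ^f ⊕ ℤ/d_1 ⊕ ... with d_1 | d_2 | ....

rank_ℚ(R)=2; free=4−2=2
SNF(R) diag = [4, 8] → torsion [4, 8]

Answer: M ≅ ℤ^2 ⊕ ℤ/4 ⊕ ℤ/8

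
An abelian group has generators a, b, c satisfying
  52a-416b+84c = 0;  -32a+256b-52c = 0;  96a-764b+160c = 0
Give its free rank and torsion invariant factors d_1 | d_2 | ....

rank_ℚ(R)=3; free=3−3=0
SNF(R) diag = [4, 4, 4] → torsion [4, 4, 4]

Answer: M ≅ ℤ/4 ⊕ ℤ/4 ⊕ ℤ/4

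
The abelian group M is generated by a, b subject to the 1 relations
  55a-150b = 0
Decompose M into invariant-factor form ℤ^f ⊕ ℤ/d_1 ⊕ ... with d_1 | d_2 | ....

rank_ℚ(R)=1; free=2−1=1
SNF(R) diag = [5] → torsion [5]

Answer: M ≅ ℤ^1 ⊕ ℤ/5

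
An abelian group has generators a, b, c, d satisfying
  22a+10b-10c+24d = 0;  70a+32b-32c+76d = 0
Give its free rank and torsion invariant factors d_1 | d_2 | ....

rank_ℚ(R)=2; free=4−2=2
SNF(R) diag = [2, 2] → torsion [2, 2]

Answer: M ≅ ℤ^2 ⊕ ℤ/2 ⊕ ℤ/2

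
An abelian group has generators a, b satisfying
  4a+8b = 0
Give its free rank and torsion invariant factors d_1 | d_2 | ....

rank_ℚ(R)=1; free=2−1=1
SNF(R) diag = [4] → torsion [4]

Answer: M ≅ ℤ^1 ⊕ ℤ/4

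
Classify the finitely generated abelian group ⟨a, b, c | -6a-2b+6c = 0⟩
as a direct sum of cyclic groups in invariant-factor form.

rank_ℚ(R)=1; free=3−1=2
SNF(R) diag = [2] → torsion [2]

Answer: M ≅ ℤ^2 ⊕ ℤ/2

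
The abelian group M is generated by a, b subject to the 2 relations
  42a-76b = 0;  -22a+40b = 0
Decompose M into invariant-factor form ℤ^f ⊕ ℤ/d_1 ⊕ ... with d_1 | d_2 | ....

Answer: M ≅ ℤ/2 ⊕ ℤ/4

Derivation:
rank_ℚ(R)=2; free=2−2=0
SNF(R) diag = [2, 4] → torsion [2, 4]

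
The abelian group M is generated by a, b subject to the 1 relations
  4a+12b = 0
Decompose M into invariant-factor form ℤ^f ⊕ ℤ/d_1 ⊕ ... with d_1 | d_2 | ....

rank_ℚ(R)=1; free=2−1=1
SNF(R) diag = [4] → torsion [4]

Answer: M ≅ ℤ^1 ⊕ ℤ/4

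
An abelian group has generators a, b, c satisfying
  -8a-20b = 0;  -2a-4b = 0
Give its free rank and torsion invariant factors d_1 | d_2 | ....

Answer: M ≅ ℤ^1 ⊕ ℤ/2 ⊕ ℤ/4

Derivation:
rank_ℚ(R)=2; free=3−2=1
SNF(R) diag = [2, 4] → torsion [2, 4]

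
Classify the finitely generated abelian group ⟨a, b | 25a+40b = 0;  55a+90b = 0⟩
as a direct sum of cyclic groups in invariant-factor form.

rank_ℚ(R)=2; free=2−2=0
SNF(R) diag = [5, 10] → torsion [5, 10]

Answer: M ≅ ℤ/5 ⊕ ℤ/10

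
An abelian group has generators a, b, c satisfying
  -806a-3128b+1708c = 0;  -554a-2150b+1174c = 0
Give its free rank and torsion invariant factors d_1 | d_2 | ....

rank_ℚ(R)=2; free=3−2=1
SNF(R) diag = [2, 6] → torsion [2, 6]

Answer: M ≅ ℤ^1 ⊕ ℤ/2 ⊕ ℤ/6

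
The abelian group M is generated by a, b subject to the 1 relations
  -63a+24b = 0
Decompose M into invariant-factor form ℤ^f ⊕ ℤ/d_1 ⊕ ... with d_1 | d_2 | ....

rank_ℚ(R)=1; free=2−1=1
SNF(R) diag = [3] → torsion [3]

Answer: M ≅ ℤ^1 ⊕ ℤ/3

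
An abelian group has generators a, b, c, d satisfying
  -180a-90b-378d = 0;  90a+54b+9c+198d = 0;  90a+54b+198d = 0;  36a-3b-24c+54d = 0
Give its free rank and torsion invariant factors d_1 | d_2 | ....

Answer: M ≅ ℤ/3 ⊕ ℤ/9 ⊕ ℤ/18 ⊕ ℤ/18

Derivation:
rank_ℚ(R)=4; free=4−4=0
SNF(R) diag = [3, 9, 18, 18] → torsion [3, 9, 18, 18]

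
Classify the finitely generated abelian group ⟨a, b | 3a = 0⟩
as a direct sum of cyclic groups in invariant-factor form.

rank_ℚ(R)=1; free=2−1=1
SNF(R) diag = [3] → torsion [3]

Answer: M ≅ ℤ^1 ⊕ ℤ/3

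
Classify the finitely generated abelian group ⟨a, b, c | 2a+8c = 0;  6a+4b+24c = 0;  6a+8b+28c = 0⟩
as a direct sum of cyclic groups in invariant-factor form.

rank_ℚ(R)=3; free=3−3=0
SNF(R) diag = [2, 4, 4] → torsion [2, 4, 4]

Answer: M ≅ ℤ/2 ⊕ ℤ/4 ⊕ ℤ/4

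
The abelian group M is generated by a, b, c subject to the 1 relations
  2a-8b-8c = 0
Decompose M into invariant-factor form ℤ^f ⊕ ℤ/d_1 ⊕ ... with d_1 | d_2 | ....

Answer: M ≅ ℤ^2 ⊕ ℤ/2

Derivation:
rank_ℚ(R)=1; free=3−1=2
SNF(R) diag = [2] → torsion [2]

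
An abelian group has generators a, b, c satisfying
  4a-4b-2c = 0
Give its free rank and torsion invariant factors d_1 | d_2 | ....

Answer: M ≅ ℤ^2 ⊕ ℤ/2

Derivation:
rank_ℚ(R)=1; free=3−1=2
SNF(R) diag = [2] → torsion [2]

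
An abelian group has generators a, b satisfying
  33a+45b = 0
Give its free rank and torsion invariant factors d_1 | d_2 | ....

rank_ℚ(R)=1; free=2−1=1
SNF(R) diag = [3] → torsion [3]

Answer: M ≅ ℤ^1 ⊕ ℤ/3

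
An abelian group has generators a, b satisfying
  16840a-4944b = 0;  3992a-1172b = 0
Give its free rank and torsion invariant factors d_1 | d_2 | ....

Answer: M ≅ ℤ/4 ⊕ ℤ/8

Derivation:
rank_ℚ(R)=2; free=2−2=0
SNF(R) diag = [4, 8] → torsion [4, 8]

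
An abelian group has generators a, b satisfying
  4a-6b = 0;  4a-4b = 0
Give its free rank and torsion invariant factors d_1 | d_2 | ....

rank_ℚ(R)=2; free=2−2=0
SNF(R) diag = [2, 4] → torsion [2, 4]

Answer: M ≅ ℤ/2 ⊕ ℤ/4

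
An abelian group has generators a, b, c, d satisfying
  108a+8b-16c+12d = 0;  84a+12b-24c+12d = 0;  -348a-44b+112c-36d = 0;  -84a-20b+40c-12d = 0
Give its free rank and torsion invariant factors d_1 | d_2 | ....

rank_ℚ(R)=4; free=4−4=0
SNF(R) diag = [4, 12, 24, 48] → torsion [4, 12, 24, 48]

Answer: M ≅ ℤ/4 ⊕ ℤ/12 ⊕ ℤ/24 ⊕ ℤ/48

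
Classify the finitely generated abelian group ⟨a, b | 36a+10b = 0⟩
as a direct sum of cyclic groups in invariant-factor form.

rank_ℚ(R)=1; free=2−1=1
SNF(R) diag = [2] → torsion [2]

Answer: M ≅ ℤ^1 ⊕ ℤ/2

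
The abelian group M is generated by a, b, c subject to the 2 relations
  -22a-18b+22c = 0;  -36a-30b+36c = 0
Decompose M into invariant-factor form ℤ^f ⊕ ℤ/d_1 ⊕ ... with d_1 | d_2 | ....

Answer: M ≅ ℤ^1 ⊕ ℤ/2 ⊕ ℤ/6

Derivation:
rank_ℚ(R)=2; free=3−2=1
SNF(R) diag = [2, 6] → torsion [2, 6]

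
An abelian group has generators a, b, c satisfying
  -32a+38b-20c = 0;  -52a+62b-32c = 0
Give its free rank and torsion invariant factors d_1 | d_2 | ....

rank_ℚ(R)=2; free=3−2=1
SNF(R) diag = [2, 4] → torsion [2, 4]

Answer: M ≅ ℤ^1 ⊕ ℤ/2 ⊕ ℤ/4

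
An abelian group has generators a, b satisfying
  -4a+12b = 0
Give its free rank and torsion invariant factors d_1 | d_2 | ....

Answer: M ≅ ℤ^1 ⊕ ℤ/4

Derivation:
rank_ℚ(R)=1; free=2−1=1
SNF(R) diag = [4] → torsion [4]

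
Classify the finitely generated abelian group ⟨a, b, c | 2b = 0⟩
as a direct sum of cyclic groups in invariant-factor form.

Answer: M ≅ ℤ^2 ⊕ ℤ/2

Derivation:
rank_ℚ(R)=1; free=3−1=2
SNF(R) diag = [2] → torsion [2]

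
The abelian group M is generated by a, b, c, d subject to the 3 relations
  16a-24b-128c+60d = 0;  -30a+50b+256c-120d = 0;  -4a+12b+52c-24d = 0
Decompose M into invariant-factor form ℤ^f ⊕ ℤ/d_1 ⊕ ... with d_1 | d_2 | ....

rank_ℚ(R)=3; free=4−3=1
SNF(R) diag = [2, 4, 4] → torsion [2, 4, 4]

Answer: M ≅ ℤ^1 ⊕ ℤ/2 ⊕ ℤ/4 ⊕ ℤ/4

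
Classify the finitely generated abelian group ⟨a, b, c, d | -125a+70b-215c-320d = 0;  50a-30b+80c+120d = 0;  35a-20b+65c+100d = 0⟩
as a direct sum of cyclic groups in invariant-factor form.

rank_ℚ(R)=3; free=4−3=1
SNF(R) diag = [5, 10, 30] → torsion [5, 10, 30]

Answer: M ≅ ℤ^1 ⊕ ℤ/5 ⊕ ℤ/10 ⊕ ℤ/30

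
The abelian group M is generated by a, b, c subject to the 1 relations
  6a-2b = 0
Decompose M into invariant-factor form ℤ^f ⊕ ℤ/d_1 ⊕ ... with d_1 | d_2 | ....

rank_ℚ(R)=1; free=3−1=2
SNF(R) diag = [2] → torsion [2]

Answer: M ≅ ℤ^2 ⊕ ℤ/2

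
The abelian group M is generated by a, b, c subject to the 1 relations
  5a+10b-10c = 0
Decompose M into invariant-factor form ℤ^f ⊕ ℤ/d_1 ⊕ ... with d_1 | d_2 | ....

rank_ℚ(R)=1; free=3−1=2
SNF(R) diag = [5] → torsion [5]

Answer: M ≅ ℤ^2 ⊕ ℤ/5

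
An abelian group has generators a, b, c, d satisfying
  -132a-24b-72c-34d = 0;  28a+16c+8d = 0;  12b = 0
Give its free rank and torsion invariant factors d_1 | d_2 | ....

Answer: M ≅ ℤ^1 ⊕ ℤ/2 ⊕ ℤ/4 ⊕ ℤ/12

Derivation:
rank_ℚ(R)=3; free=4−3=1
SNF(R) diag = [2, 4, 12] → torsion [2, 4, 12]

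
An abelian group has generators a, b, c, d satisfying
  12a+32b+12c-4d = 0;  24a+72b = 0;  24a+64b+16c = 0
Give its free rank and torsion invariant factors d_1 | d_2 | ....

rank_ℚ(R)=3; free=4−3=1
SNF(R) diag = [4, 8, 24] → torsion [4, 8, 24]

Answer: M ≅ ℤ^1 ⊕ ℤ/4 ⊕ ℤ/8 ⊕ ℤ/24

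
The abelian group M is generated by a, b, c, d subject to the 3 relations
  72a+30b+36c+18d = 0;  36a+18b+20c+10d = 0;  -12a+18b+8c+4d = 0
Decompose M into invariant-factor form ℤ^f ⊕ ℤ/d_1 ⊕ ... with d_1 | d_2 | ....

rank_ℚ(R)=3; free=4−3=1
SNF(R) diag = [2, 6, 12] → torsion [2, 6, 12]

Answer: M ≅ ℤ^1 ⊕ ℤ/2 ⊕ ℤ/6 ⊕ ℤ/12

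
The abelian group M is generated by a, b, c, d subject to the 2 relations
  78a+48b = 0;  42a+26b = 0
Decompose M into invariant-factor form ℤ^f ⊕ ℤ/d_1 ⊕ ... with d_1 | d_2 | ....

rank_ℚ(R)=2; free=4−2=2
SNF(R) diag = [2, 6] → torsion [2, 6]

Answer: M ≅ ℤ^2 ⊕ ℤ/2 ⊕ ℤ/6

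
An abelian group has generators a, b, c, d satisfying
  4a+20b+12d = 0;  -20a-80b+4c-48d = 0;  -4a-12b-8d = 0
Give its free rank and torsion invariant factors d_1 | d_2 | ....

rank_ℚ(R)=3; free=4−3=1
SNF(R) diag = [4, 4, 4] → torsion [4, 4, 4]

Answer: M ≅ ℤ^1 ⊕ ℤ/4 ⊕ ℤ/4 ⊕ ℤ/4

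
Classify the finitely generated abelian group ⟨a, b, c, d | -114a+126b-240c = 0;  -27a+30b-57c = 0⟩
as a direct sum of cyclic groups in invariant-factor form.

rank_ℚ(R)=2; free=4−2=2
SNF(R) diag = [3, 6] → torsion [3, 6]

Answer: M ≅ ℤ^2 ⊕ ℤ/3 ⊕ ℤ/6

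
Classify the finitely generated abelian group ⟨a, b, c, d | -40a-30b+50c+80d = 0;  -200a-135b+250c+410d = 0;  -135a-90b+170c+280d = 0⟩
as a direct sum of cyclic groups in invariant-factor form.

Answer: M ≅ ℤ^1 ⊕ ℤ/5 ⊕ ℤ/5 ⊕ ℤ/10

Derivation:
rank_ℚ(R)=3; free=4−3=1
SNF(R) diag = [5, 5, 10] → torsion [5, 5, 10]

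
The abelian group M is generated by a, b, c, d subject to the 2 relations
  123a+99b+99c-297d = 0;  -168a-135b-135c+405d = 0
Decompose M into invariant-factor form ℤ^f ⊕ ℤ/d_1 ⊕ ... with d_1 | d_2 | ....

Answer: M ≅ ℤ^2 ⊕ ℤ/3 ⊕ ℤ/9

Derivation:
rank_ℚ(R)=2; free=4−2=2
SNF(R) diag = [3, 9] → torsion [3, 9]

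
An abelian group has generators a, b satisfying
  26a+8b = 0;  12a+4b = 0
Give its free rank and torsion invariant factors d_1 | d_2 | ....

rank_ℚ(R)=2; free=2−2=0
SNF(R) diag = [2, 4] → torsion [2, 4]

Answer: M ≅ ℤ/2 ⊕ ℤ/4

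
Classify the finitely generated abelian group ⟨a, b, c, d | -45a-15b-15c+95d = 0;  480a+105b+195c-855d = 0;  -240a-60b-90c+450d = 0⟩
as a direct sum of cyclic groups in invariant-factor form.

Answer: M ≅ ℤ^1 ⊕ ℤ/5 ⊕ ℤ/15 ⊕ ℤ/30

Derivation:
rank_ℚ(R)=3; free=4−3=1
SNF(R) diag = [5, 15, 30] → torsion [5, 15, 30]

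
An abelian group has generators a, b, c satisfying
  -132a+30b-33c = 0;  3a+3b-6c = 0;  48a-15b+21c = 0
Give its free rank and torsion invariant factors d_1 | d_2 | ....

Answer: M ≅ ℤ/3 ⊕ ℤ/9 ⊕ ℤ/27

Derivation:
rank_ℚ(R)=3; free=3−3=0
SNF(R) diag = [3, 9, 27] → torsion [3, 9, 27]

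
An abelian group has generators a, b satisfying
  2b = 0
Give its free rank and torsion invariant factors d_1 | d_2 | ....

rank_ℚ(R)=1; free=2−1=1
SNF(R) diag = [2] → torsion [2]

Answer: M ≅ ℤ^1 ⊕ ℤ/2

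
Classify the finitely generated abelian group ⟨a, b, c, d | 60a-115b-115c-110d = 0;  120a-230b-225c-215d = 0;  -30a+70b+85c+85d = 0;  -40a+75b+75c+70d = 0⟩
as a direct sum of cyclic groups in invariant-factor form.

Answer: M ≅ ℤ/5 ⊕ ℤ/5 ⊕ ℤ/10 ⊕ ℤ/20

Derivation:
rank_ℚ(R)=4; free=4−4=0
SNF(R) diag = [5, 5, 10, 20] → torsion [5, 5, 10, 20]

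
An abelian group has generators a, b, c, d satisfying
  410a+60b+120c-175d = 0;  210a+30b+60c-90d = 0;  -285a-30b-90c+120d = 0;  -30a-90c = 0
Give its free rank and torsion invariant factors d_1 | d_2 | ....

Answer: M ≅ ℤ/5 ⊕ ℤ/15 ⊕ ℤ/30 ⊕ ℤ/30

Derivation:
rank_ℚ(R)=4; free=4−4=0
SNF(R) diag = [5, 15, 30, 30] → torsion [5, 15, 30, 30]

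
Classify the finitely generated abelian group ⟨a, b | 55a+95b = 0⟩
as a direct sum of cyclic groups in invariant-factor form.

rank_ℚ(R)=1; free=2−1=1
SNF(R) diag = [5] → torsion [5]

Answer: M ≅ ℤ^1 ⊕ ℤ/5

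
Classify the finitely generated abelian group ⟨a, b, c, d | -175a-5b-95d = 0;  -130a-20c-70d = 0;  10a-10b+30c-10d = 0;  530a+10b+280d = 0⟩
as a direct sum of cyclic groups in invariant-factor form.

Answer: M ≅ ℤ/5 ⊕ ℤ/10 ⊕ ℤ/30 ⊕ ℤ/90

Derivation:
rank_ℚ(R)=4; free=4−4=0
SNF(R) diag = [5, 10, 30, 90] → torsion [5, 10, 30, 90]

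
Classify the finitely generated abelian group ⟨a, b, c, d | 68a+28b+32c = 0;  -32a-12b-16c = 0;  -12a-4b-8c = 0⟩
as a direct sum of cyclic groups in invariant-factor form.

Answer: M ≅ ℤ^1 ⊕ ℤ/4 ⊕ ℤ/4 ⊕ ℤ/8

Derivation:
rank_ℚ(R)=3; free=4−3=1
SNF(R) diag = [4, 4, 8] → torsion [4, 4, 8]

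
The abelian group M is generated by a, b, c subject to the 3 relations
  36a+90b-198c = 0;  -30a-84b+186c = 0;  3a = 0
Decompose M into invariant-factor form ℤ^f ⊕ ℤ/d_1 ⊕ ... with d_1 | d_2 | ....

rank_ℚ(R)=3; free=3−3=0
SNF(R) diag = [3, 6, 18] → torsion [3, 6, 18]

Answer: M ≅ ℤ/3 ⊕ ℤ/6 ⊕ ℤ/18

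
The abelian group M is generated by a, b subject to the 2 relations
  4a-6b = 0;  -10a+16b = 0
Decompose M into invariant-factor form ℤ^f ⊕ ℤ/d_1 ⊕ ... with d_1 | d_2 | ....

rank_ℚ(R)=2; free=2−2=0
SNF(R) diag = [2, 2] → torsion [2, 2]

Answer: M ≅ ℤ/2 ⊕ ℤ/2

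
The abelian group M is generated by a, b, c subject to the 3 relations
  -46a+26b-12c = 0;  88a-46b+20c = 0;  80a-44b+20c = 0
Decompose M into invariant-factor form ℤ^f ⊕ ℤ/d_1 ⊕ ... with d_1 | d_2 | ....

Answer: M ≅ ℤ/2 ⊕ ℤ/2 ⊕ ℤ/4

Derivation:
rank_ℚ(R)=3; free=3−3=0
SNF(R) diag = [2, 2, 4] → torsion [2, 2, 4]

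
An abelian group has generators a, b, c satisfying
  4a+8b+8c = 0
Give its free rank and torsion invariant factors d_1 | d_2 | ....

rank_ℚ(R)=1; free=3−1=2
SNF(R) diag = [4] → torsion [4]

Answer: M ≅ ℤ^2 ⊕ ℤ/4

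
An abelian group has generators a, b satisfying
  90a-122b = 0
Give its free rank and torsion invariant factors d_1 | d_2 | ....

Answer: M ≅ ℤ^1 ⊕ ℤ/2

Derivation:
rank_ℚ(R)=1; free=2−1=1
SNF(R) diag = [2] → torsion [2]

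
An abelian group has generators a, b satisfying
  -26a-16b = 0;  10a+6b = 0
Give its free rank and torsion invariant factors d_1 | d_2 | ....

Answer: M ≅ ℤ/2 ⊕ ℤ/2

Derivation:
rank_ℚ(R)=2; free=2−2=0
SNF(R) diag = [2, 2] → torsion [2, 2]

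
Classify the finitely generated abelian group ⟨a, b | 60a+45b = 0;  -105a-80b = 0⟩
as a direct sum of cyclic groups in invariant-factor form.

Answer: M ≅ ℤ/5 ⊕ ℤ/15

Derivation:
rank_ℚ(R)=2; free=2−2=0
SNF(R) diag = [5, 15] → torsion [5, 15]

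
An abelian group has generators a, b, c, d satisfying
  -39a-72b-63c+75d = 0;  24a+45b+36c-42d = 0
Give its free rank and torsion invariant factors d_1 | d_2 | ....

Answer: M ≅ ℤ^2 ⊕ ℤ/3 ⊕ ℤ/9

Derivation:
rank_ℚ(R)=2; free=4−2=2
SNF(R) diag = [3, 9] → torsion [3, 9]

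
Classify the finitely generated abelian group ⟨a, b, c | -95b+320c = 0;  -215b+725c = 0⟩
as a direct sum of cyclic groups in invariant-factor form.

rank_ℚ(R)=2; free=3−2=1
SNF(R) diag = [5, 15] → torsion [5, 15]

Answer: M ≅ ℤ^1 ⊕ ℤ/5 ⊕ ℤ/15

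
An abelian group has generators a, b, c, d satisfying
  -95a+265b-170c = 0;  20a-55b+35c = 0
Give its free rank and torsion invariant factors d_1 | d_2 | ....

Answer: M ≅ ℤ^2 ⊕ ℤ/5 ⊕ ℤ/15

Derivation:
rank_ℚ(R)=2; free=4−2=2
SNF(R) diag = [5, 15] → torsion [5, 15]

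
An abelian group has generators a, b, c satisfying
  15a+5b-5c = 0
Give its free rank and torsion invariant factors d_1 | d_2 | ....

rank_ℚ(R)=1; free=3−1=2
SNF(R) diag = [5] → torsion [5]

Answer: M ≅ ℤ^2 ⊕ ℤ/5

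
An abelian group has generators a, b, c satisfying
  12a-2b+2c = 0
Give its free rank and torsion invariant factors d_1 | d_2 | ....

Answer: M ≅ ℤ^2 ⊕ ℤ/2

Derivation:
rank_ℚ(R)=1; free=3−1=2
SNF(R) diag = [2] → torsion [2]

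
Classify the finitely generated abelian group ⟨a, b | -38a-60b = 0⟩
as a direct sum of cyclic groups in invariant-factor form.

Answer: M ≅ ℤ^1 ⊕ ℤ/2

Derivation:
rank_ℚ(R)=1; free=2−1=1
SNF(R) diag = [2] → torsion [2]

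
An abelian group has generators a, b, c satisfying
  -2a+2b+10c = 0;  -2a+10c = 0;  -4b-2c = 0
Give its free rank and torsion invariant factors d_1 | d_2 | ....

rank_ℚ(R)=3; free=3−3=0
SNF(R) diag = [2, 2, 2] → torsion [2, 2, 2]

Answer: M ≅ ℤ/2 ⊕ ℤ/2 ⊕ ℤ/2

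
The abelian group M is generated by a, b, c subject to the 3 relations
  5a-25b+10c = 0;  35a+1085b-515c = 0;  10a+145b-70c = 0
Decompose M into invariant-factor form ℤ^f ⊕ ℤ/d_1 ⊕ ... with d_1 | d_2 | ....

Answer: M ≅ ℤ/5 ⊕ ℤ/15 ⊕ ℤ/45

Derivation:
rank_ℚ(R)=3; free=3−3=0
SNF(R) diag = [5, 15, 45] → torsion [5, 15, 45]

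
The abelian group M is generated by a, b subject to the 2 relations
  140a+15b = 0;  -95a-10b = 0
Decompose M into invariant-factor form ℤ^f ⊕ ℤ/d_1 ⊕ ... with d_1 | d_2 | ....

rank_ℚ(R)=2; free=2−2=0
SNF(R) diag = [5, 5] → torsion [5, 5]

Answer: M ≅ ℤ/5 ⊕ ℤ/5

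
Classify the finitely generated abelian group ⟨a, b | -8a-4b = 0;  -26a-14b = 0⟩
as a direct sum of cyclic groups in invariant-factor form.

rank_ℚ(R)=2; free=2−2=0
SNF(R) diag = [2, 4] → torsion [2, 4]

Answer: M ≅ ℤ/2 ⊕ ℤ/4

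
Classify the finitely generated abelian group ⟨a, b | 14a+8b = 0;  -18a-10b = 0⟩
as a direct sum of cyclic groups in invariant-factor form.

Answer: M ≅ ℤ/2 ⊕ ℤ/2

Derivation:
rank_ℚ(R)=2; free=2−2=0
SNF(R) diag = [2, 2] → torsion [2, 2]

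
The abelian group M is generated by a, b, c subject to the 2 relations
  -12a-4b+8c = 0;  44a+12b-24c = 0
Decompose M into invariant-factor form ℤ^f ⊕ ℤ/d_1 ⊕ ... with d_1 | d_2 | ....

Answer: M ≅ ℤ^1 ⊕ ℤ/4 ⊕ ℤ/8

Derivation:
rank_ℚ(R)=2; free=3−2=1
SNF(R) diag = [4, 8] → torsion [4, 8]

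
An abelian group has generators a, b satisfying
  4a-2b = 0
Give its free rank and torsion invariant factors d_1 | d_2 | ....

rank_ℚ(R)=1; free=2−1=1
SNF(R) diag = [2] → torsion [2]

Answer: M ≅ ℤ^1 ⊕ ℤ/2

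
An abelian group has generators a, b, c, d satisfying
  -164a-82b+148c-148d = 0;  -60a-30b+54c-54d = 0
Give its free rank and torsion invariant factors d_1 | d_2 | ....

Answer: M ≅ ℤ^2 ⊕ ℤ/2 ⊕ ℤ/6

Derivation:
rank_ℚ(R)=2; free=4−2=2
SNF(R) diag = [2, 6] → torsion [2, 6]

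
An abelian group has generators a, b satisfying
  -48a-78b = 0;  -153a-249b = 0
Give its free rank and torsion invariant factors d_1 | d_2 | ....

rank_ℚ(R)=2; free=2−2=0
SNF(R) diag = [3, 6] → torsion [3, 6]

Answer: M ≅ ℤ/3 ⊕ ℤ/6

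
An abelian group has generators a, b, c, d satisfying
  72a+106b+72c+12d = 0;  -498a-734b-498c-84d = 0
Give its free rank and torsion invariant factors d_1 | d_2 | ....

rank_ℚ(R)=2; free=4−2=2
SNF(R) diag = [2, 6] → torsion [2, 6]

Answer: M ≅ ℤ^2 ⊕ ℤ/2 ⊕ ℤ/6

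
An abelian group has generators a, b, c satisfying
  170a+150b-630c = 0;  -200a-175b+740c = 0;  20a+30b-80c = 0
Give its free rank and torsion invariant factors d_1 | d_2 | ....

rank_ℚ(R)=3; free=3−3=0
SNF(R) diag = [5, 10, 20] → torsion [5, 10, 20]

Answer: M ≅ ℤ/5 ⊕ ℤ/10 ⊕ ℤ/20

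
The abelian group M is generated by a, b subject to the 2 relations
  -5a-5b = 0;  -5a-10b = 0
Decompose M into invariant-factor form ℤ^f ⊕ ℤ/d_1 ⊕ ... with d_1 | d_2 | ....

Answer: M ≅ ℤ/5 ⊕ ℤ/5

Derivation:
rank_ℚ(R)=2; free=2−2=0
SNF(R) diag = [5, 5] → torsion [5, 5]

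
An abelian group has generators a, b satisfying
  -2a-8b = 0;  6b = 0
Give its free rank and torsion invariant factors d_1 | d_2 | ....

Answer: M ≅ ℤ/2 ⊕ ℤ/6

Derivation:
rank_ℚ(R)=2; free=2−2=0
SNF(R) diag = [2, 6] → torsion [2, 6]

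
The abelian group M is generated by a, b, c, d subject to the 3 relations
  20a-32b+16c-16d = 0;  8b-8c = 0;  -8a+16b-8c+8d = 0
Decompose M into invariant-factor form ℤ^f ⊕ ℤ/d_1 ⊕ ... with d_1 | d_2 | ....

rank_ℚ(R)=3; free=4−3=1
SNF(R) diag = [4, 8, 8] → torsion [4, 8, 8]

Answer: M ≅ ℤ^1 ⊕ ℤ/4 ⊕ ℤ/8 ⊕ ℤ/8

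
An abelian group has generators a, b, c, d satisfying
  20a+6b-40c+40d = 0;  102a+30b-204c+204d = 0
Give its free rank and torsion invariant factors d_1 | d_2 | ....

Answer: M ≅ ℤ^2 ⊕ ℤ/2 ⊕ ℤ/6

Derivation:
rank_ℚ(R)=2; free=4−2=2
SNF(R) diag = [2, 6] → torsion [2, 6]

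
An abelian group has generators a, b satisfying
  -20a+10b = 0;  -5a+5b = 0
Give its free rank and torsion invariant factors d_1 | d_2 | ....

rank_ℚ(R)=2; free=2−2=0
SNF(R) diag = [5, 10] → torsion [5, 10]

Answer: M ≅ ℤ/5 ⊕ ℤ/10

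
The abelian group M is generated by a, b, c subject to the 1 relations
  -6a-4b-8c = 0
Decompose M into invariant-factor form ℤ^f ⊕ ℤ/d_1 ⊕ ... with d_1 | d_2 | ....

rank_ℚ(R)=1; free=3−1=2
SNF(R) diag = [2] → torsion [2]

Answer: M ≅ ℤ^2 ⊕ ℤ/2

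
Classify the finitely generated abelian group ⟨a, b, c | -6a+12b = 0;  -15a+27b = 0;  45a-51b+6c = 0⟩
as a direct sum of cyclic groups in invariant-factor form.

Answer: M ≅ ℤ/3 ⊕ ℤ/6 ⊕ ℤ/6

Derivation:
rank_ℚ(R)=3; free=3−3=0
SNF(R) diag = [3, 6, 6] → torsion [3, 6, 6]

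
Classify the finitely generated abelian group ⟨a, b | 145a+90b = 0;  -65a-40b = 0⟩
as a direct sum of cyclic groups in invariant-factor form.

rank_ℚ(R)=2; free=2−2=0
SNF(R) diag = [5, 10] → torsion [5, 10]

Answer: M ≅ ℤ/5 ⊕ ℤ/10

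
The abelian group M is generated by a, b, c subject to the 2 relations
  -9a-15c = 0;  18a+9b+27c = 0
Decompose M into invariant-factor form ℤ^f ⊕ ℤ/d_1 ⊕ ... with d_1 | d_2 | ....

Answer: M ≅ ℤ^1 ⊕ ℤ/3 ⊕ ℤ/9

Derivation:
rank_ℚ(R)=2; free=3−2=1
SNF(R) diag = [3, 9] → torsion [3, 9]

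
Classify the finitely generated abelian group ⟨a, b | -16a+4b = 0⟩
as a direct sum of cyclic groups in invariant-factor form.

Answer: M ≅ ℤ^1 ⊕ ℤ/4

Derivation:
rank_ℚ(R)=1; free=2−1=1
SNF(R) diag = [4] → torsion [4]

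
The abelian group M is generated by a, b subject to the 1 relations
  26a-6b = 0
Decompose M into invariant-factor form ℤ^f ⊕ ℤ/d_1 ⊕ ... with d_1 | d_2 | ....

rank_ℚ(R)=1; free=2−1=1
SNF(R) diag = [2] → torsion [2]

Answer: M ≅ ℤ^1 ⊕ ℤ/2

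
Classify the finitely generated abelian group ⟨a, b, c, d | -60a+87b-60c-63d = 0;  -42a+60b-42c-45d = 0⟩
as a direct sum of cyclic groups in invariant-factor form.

rank_ℚ(R)=2; free=4−2=2
SNF(R) diag = [3, 9] → torsion [3, 9]

Answer: M ≅ ℤ^2 ⊕ ℤ/3 ⊕ ℤ/9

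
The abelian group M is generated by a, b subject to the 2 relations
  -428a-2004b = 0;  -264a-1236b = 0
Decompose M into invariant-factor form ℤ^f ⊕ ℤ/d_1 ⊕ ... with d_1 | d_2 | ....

rank_ℚ(R)=2; free=2−2=0
SNF(R) diag = [4, 12] → torsion [4, 12]

Answer: M ≅ ℤ/4 ⊕ ℤ/12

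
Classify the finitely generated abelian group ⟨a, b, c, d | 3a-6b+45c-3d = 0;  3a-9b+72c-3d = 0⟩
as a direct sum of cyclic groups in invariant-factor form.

rank_ℚ(R)=2; free=4−2=2
SNF(R) diag = [3, 3] → torsion [3, 3]

Answer: M ≅ ℤ^2 ⊕ ℤ/3 ⊕ ℤ/3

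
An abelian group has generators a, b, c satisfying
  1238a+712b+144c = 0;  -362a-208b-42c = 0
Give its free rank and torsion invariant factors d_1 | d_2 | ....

rank_ℚ(R)=2; free=3−2=1
SNF(R) diag = [2, 6] → torsion [2, 6]

Answer: M ≅ ℤ^1 ⊕ ℤ/2 ⊕ ℤ/6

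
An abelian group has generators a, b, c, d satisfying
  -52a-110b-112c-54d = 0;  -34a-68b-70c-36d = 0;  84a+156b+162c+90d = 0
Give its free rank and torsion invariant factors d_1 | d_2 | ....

rank_ℚ(R)=3; free=4−3=1
SNF(R) diag = [2, 6, 18] → torsion [2, 6, 18]

Answer: M ≅ ℤ^1 ⊕ ℤ/2 ⊕ ℤ/6 ⊕ ℤ/18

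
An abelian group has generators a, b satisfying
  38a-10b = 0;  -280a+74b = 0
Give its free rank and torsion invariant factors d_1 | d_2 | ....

rank_ℚ(R)=2; free=2−2=0
SNF(R) diag = [2, 6] → torsion [2, 6]

Answer: M ≅ ℤ/2 ⊕ ℤ/6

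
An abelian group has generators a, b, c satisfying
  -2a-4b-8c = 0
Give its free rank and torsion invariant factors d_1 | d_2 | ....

rank_ℚ(R)=1; free=3−1=2
SNF(R) diag = [2] → torsion [2]

Answer: M ≅ ℤ^2 ⊕ ℤ/2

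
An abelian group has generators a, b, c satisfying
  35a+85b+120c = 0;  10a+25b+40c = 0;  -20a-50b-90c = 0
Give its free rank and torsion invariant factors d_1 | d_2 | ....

rank_ℚ(R)=3; free=3−3=0
SNF(R) diag = [5, 5, 10] → torsion [5, 5, 10]

Answer: M ≅ ℤ/5 ⊕ ℤ/5 ⊕ ℤ/10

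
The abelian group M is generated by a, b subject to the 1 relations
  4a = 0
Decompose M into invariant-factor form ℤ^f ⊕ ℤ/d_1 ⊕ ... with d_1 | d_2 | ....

rank_ℚ(R)=1; free=2−1=1
SNF(R) diag = [4] → torsion [4]

Answer: M ≅ ℤ^1 ⊕ ℤ/4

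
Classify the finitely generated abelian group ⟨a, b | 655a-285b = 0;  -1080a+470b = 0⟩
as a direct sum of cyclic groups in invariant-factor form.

Answer: M ≅ ℤ/5 ⊕ ℤ/10

Derivation:
rank_ℚ(R)=2; free=2−2=0
SNF(R) diag = [5, 10] → torsion [5, 10]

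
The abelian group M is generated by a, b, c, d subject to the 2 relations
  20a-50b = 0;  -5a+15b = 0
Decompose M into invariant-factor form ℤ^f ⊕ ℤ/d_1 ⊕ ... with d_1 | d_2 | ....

rank_ℚ(R)=2; free=4−2=2
SNF(R) diag = [5, 10] → torsion [5, 10]

Answer: M ≅ ℤ^2 ⊕ ℤ/5 ⊕ ℤ/10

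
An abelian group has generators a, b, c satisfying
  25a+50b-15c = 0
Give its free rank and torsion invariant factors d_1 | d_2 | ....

rank_ℚ(R)=1; free=3−1=2
SNF(R) diag = [5] → torsion [5]

Answer: M ≅ ℤ^2 ⊕ ℤ/5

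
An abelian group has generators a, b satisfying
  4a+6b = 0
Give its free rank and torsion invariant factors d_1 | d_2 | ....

Answer: M ≅ ℤ^1 ⊕ ℤ/2

Derivation:
rank_ℚ(R)=1; free=2−1=1
SNF(R) diag = [2] → torsion [2]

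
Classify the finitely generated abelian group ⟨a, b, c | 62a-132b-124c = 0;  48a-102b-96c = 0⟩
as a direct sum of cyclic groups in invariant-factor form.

rank_ℚ(R)=2; free=3−2=1
SNF(R) diag = [2, 6] → torsion [2, 6]

Answer: M ≅ ℤ^1 ⊕ ℤ/2 ⊕ ℤ/6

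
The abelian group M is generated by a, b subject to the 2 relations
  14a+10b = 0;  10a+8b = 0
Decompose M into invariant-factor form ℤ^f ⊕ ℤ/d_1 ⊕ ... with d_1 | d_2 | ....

rank_ℚ(R)=2; free=2−2=0
SNF(R) diag = [2, 6] → torsion [2, 6]

Answer: M ≅ ℤ/2 ⊕ ℤ/6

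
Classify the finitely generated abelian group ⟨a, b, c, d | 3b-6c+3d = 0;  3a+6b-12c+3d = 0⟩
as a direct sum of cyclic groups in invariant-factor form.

Answer: M ≅ ℤ^2 ⊕ ℤ/3 ⊕ ℤ/3

Derivation:
rank_ℚ(R)=2; free=4−2=2
SNF(R) diag = [3, 3] → torsion [3, 3]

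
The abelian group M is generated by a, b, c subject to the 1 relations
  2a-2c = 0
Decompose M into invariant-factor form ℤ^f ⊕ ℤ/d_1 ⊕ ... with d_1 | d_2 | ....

rank_ℚ(R)=1; free=3−1=2
SNF(R) diag = [2] → torsion [2]

Answer: M ≅ ℤ^2 ⊕ ℤ/2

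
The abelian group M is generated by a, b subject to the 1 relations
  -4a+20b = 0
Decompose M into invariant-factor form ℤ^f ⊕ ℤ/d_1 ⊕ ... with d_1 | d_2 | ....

Answer: M ≅ ℤ^1 ⊕ ℤ/4

Derivation:
rank_ℚ(R)=1; free=2−1=1
SNF(R) diag = [4] → torsion [4]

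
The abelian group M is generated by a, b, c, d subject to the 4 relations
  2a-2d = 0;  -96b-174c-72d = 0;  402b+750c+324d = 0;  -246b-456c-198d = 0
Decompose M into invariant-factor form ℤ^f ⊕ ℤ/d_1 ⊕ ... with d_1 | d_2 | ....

Answer: M ≅ ℤ/2 ⊕ ℤ/6 ⊕ ℤ/18 ⊕ ℤ/54

Derivation:
rank_ℚ(R)=4; free=4−4=0
SNF(R) diag = [2, 6, 18, 54] → torsion [2, 6, 18, 54]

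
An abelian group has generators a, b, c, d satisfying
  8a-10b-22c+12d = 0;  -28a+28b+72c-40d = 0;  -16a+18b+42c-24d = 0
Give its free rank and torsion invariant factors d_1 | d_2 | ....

Answer: M ≅ ℤ^1 ⊕ ℤ/2 ⊕ ℤ/4 ⊕ ℤ/4

Derivation:
rank_ℚ(R)=3; free=4−3=1
SNF(R) diag = [2, 4, 4] → torsion [2, 4, 4]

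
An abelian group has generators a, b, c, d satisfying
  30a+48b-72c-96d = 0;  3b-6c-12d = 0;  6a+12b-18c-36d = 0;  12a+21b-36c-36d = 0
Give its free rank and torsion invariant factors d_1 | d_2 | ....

Answer: M ≅ ℤ/3 ⊕ ℤ/6 ⊕ ℤ/6 ⊕ ℤ/12

Derivation:
rank_ℚ(R)=4; free=4−4=0
SNF(R) diag = [3, 6, 6, 12] → torsion [3, 6, 6, 12]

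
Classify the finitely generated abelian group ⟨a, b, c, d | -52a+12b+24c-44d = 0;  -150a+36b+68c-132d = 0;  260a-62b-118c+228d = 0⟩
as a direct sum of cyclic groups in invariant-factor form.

rank_ℚ(R)=3; free=4−3=1
SNF(R) diag = [2, 2, 4] → torsion [2, 2, 4]

Answer: M ≅ ℤ^1 ⊕ ℤ/2 ⊕ ℤ/2 ⊕ ℤ/4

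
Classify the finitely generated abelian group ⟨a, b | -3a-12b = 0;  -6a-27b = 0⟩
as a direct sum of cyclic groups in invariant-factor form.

rank_ℚ(R)=2; free=2−2=0
SNF(R) diag = [3, 3] → torsion [3, 3]

Answer: M ≅ ℤ/3 ⊕ ℤ/3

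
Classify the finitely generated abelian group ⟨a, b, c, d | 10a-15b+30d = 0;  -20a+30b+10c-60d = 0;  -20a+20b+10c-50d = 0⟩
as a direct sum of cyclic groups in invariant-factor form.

Answer: M ≅ ℤ^1 ⊕ ℤ/5 ⊕ ℤ/10 ⊕ ℤ/10

Derivation:
rank_ℚ(R)=3; free=4−3=1
SNF(R) diag = [5, 10, 10] → torsion [5, 10, 10]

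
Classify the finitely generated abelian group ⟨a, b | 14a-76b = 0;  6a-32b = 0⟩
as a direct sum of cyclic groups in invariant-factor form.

Answer: M ≅ ℤ/2 ⊕ ℤ/4

Derivation:
rank_ℚ(R)=2; free=2−2=0
SNF(R) diag = [2, 4] → torsion [2, 4]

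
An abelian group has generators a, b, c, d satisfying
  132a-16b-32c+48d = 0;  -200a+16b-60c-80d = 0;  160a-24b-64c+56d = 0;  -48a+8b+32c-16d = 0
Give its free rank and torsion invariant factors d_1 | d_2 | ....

Answer: M ≅ ℤ/4 ⊕ ℤ/4 ⊕ ℤ/8 ⊕ ℤ/8

Derivation:
rank_ℚ(R)=4; free=4−4=0
SNF(R) diag = [4, 4, 8, 8] → torsion [4, 4, 8, 8]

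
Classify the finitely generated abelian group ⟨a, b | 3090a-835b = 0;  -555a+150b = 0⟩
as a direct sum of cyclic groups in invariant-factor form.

Answer: M ≅ ℤ/5 ⊕ ℤ/15

Derivation:
rank_ℚ(R)=2; free=2−2=0
SNF(R) diag = [5, 15] → torsion [5, 15]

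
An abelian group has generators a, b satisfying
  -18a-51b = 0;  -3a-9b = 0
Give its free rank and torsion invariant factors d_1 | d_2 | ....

rank_ℚ(R)=2; free=2−2=0
SNF(R) diag = [3, 3] → torsion [3, 3]

Answer: M ≅ ℤ/3 ⊕ ℤ/3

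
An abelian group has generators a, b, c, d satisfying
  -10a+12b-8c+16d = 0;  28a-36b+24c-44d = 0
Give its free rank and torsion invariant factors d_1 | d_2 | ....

rank_ℚ(R)=2; free=4−2=2
SNF(R) diag = [2, 4] → torsion [2, 4]

Answer: M ≅ ℤ^2 ⊕ ℤ/2 ⊕ ℤ/4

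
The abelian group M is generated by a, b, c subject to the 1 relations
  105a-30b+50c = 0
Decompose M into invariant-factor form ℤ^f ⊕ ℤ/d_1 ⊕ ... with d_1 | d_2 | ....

rank_ℚ(R)=1; free=3−1=2
SNF(R) diag = [5] → torsion [5]

Answer: M ≅ ℤ^2 ⊕ ℤ/5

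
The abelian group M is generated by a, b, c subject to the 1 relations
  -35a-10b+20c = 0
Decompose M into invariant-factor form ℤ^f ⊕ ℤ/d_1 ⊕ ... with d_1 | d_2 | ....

Answer: M ≅ ℤ^2 ⊕ ℤ/5

Derivation:
rank_ℚ(R)=1; free=3−1=2
SNF(R) diag = [5] → torsion [5]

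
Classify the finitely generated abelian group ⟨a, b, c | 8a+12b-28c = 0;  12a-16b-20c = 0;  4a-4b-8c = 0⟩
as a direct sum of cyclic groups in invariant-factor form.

Answer: M ≅ ℤ/4 ⊕ ℤ/4 ⊕ ℤ/8

Derivation:
rank_ℚ(R)=3; free=3−3=0
SNF(R) diag = [4, 4, 8] → torsion [4, 4, 8]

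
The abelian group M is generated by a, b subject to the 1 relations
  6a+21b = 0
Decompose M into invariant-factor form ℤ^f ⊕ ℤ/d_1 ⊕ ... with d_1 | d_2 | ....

Answer: M ≅ ℤ^1 ⊕ ℤ/3

Derivation:
rank_ℚ(R)=1; free=2−1=1
SNF(R) diag = [3] → torsion [3]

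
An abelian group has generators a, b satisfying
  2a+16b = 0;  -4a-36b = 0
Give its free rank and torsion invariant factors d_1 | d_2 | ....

Answer: M ≅ ℤ/2 ⊕ ℤ/4

Derivation:
rank_ℚ(R)=2; free=2−2=0
SNF(R) diag = [2, 4] → torsion [2, 4]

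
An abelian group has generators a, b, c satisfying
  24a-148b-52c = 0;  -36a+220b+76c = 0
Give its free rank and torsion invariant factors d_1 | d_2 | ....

rank_ℚ(R)=2; free=3−2=1
SNF(R) diag = [4, 12] → torsion [4, 12]

Answer: M ≅ ℤ^1 ⊕ ℤ/4 ⊕ ℤ/12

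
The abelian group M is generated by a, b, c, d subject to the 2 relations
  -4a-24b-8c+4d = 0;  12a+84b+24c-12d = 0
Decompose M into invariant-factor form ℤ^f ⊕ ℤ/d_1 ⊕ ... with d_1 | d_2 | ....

Answer: M ≅ ℤ^2 ⊕ ℤ/4 ⊕ ℤ/12

Derivation:
rank_ℚ(R)=2; free=4−2=2
SNF(R) diag = [4, 12] → torsion [4, 12]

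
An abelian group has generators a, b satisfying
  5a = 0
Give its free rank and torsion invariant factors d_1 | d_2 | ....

rank_ℚ(R)=1; free=2−1=1
SNF(R) diag = [5] → torsion [5]

Answer: M ≅ ℤ^1 ⊕ ℤ/5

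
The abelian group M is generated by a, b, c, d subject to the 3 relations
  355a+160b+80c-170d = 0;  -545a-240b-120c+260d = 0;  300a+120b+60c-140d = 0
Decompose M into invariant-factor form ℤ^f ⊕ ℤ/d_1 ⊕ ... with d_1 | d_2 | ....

rank_ℚ(R)=3; free=4−3=1
SNF(R) diag = [5, 10, 20] → torsion [5, 10, 20]

Answer: M ≅ ℤ^1 ⊕ ℤ/5 ⊕ ℤ/10 ⊕ ℤ/20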